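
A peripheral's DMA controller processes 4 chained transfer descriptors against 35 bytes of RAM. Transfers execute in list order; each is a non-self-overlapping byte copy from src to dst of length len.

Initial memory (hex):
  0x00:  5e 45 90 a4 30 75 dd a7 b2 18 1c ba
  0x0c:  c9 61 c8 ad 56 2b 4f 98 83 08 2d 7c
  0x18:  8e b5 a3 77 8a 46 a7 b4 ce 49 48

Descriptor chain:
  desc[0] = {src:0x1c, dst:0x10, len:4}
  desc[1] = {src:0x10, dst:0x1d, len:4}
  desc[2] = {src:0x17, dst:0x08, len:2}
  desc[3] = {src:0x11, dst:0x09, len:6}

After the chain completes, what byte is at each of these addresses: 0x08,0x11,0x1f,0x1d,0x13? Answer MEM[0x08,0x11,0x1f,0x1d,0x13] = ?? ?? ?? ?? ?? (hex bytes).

D0: mem[0x10..0x13] <- [8a 46 a7 b4]
D1: mem[0x1d..0x20] <- [8a 46 a7 b4]
D2: mem[0x08..0x09] <- [7c 8e]
D3: mem[0x09..0x0e] <- [46 a7 b4 83 08 2d]
query mem[0x08]=0x7c, mem[0x11]=0x46, mem[0x1f]=0xa7, mem[0x1d]=0x8a, mem[0x13]=0xb4

MEM[0x08,0x11,0x1f,0x1d,0x13] = 7c 46 a7 8a b4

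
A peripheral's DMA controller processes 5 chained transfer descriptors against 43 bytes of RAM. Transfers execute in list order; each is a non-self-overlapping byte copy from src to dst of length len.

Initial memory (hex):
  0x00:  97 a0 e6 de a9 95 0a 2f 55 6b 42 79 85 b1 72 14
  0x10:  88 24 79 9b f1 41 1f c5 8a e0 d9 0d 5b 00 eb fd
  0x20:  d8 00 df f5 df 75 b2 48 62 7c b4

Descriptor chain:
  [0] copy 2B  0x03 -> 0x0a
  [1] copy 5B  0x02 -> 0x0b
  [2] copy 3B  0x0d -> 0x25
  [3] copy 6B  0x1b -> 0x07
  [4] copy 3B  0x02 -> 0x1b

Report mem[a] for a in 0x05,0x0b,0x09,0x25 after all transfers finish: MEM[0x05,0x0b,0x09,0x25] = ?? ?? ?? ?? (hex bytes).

MEM[0x05,0x0b,0x09,0x25] = 95 fd 00 a9

#0 dst[0x0a+2] := {0xde,0xa9}
#1 dst[0x0b+5] := {0xe6,0xde,0xa9,0x95,0x0a}
#2 dst[0x25+3] := {0xa9,0x95,0x0a}
#3 dst[0x07+6] := {0x0d,0x5b,0x00,0xeb,0xfd,0xd8}
#4 dst[0x1b+3] := {0xe6,0xde,0xa9}
query mem[0x05]=0x95, mem[0x0b]=0xfd, mem[0x09]=0x00, mem[0x25]=0xa9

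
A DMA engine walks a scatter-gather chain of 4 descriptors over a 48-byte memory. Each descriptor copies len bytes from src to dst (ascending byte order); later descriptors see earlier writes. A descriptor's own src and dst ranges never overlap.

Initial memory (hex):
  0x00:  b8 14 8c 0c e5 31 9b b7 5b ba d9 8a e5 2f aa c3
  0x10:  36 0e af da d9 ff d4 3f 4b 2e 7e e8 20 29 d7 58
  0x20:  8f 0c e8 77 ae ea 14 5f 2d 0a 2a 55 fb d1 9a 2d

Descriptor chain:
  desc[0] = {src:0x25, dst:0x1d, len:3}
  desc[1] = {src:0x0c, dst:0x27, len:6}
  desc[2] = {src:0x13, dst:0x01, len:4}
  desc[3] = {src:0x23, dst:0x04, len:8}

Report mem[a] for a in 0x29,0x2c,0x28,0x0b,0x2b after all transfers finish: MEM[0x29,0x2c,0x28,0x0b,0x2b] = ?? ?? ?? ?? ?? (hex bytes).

[0] 0x25->0x1d len=3 : ea 14 5f
[1] 0x0c->0x27 len=6 : e5 2f aa c3 36 0e
[2] 0x13->0x01 len=4 : da d9 ff d4
[3] 0x23->0x04 len=8 : 77 ae ea 14 e5 2f aa c3
query mem[0x29]=0xaa, mem[0x2c]=0x0e, mem[0x28]=0x2f, mem[0x0b]=0xc3, mem[0x2b]=0x36

MEM[0x29,0x2c,0x28,0x0b,0x2b] = aa 0e 2f c3 36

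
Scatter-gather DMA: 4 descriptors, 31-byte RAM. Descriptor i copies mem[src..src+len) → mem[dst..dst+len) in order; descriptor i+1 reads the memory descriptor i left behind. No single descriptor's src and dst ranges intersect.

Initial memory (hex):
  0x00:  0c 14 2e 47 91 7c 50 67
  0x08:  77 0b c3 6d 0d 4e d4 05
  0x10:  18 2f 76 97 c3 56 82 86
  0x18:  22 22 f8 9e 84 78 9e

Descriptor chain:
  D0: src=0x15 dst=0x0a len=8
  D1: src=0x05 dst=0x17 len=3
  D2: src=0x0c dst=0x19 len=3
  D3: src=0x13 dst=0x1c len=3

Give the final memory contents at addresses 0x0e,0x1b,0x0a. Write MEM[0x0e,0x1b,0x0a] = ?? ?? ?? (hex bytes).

  after D0: wrote 8B at 0x0a = 5682862222f89e84
  after D1: wrote 3B at 0x17 = 7c5067
  after D2: wrote 3B at 0x19 = 862222
  after D3: wrote 3B at 0x1c = 97c356
query mem[0x0e]=0x22, mem[0x1b]=0x22, mem[0x0a]=0x56

MEM[0x0e,0x1b,0x0a] = 22 22 56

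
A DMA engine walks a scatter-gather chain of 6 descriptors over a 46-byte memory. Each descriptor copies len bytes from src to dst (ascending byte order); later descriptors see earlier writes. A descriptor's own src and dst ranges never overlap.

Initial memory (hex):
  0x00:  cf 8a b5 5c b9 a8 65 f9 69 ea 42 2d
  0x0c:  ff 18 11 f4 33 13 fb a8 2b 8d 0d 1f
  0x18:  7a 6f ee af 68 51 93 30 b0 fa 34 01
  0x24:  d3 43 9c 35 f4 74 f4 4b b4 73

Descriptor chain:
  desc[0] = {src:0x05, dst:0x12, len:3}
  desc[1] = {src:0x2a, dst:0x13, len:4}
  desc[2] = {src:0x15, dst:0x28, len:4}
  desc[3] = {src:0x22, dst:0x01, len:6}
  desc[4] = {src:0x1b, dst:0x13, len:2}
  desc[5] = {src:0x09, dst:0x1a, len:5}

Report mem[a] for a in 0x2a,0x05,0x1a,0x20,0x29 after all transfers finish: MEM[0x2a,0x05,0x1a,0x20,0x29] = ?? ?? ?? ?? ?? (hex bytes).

MEM[0x2a,0x05,0x1a,0x20,0x29] = 1f 9c ea b0 73

#0 dst[0x12+3] := {0xa8,0x65,0xf9}
#1 dst[0x13+4] := {0xf4,0x4b,0xb4,0x73}
#2 dst[0x28+4] := {0xb4,0x73,0x1f,0x7a}
#3 dst[0x01+6] := {0x34,0x01,0xd3,0x43,0x9c,0x35}
#4 dst[0x13+2] := {0xaf,0x68}
#5 dst[0x1a+5] := {0xea,0x42,0x2d,0xff,0x18}
query mem[0x2a]=0x1f, mem[0x05]=0x9c, mem[0x1a]=0xea, mem[0x20]=0xb0, mem[0x29]=0x73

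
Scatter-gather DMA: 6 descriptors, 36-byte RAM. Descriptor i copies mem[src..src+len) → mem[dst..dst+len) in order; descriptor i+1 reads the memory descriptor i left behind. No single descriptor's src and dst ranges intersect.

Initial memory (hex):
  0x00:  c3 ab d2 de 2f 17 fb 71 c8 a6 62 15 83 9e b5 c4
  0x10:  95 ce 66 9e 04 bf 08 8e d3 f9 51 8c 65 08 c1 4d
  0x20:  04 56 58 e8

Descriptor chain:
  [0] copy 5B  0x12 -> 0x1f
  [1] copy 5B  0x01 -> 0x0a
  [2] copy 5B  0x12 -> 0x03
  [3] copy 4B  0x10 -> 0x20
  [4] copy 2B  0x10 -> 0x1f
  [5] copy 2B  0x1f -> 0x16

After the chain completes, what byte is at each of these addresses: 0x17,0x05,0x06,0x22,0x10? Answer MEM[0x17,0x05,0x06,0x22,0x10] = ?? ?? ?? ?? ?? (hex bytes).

  after D0: wrote 5B at 0x1f = 669e04bf08
  after D1: wrote 5B at 0x0a = abd2de2f17
  after D2: wrote 5B at 0x03 = 669e04bf08
  after D3: wrote 4B at 0x20 = 95ce669e
  after D4: wrote 2B at 0x1f = 95ce
  after D5: wrote 2B at 0x16 = 95ce
query mem[0x17]=0xce, mem[0x05]=0x04, mem[0x06]=0xbf, mem[0x22]=0x66, mem[0x10]=0x95

MEM[0x17,0x05,0x06,0x22,0x10] = ce 04 bf 66 95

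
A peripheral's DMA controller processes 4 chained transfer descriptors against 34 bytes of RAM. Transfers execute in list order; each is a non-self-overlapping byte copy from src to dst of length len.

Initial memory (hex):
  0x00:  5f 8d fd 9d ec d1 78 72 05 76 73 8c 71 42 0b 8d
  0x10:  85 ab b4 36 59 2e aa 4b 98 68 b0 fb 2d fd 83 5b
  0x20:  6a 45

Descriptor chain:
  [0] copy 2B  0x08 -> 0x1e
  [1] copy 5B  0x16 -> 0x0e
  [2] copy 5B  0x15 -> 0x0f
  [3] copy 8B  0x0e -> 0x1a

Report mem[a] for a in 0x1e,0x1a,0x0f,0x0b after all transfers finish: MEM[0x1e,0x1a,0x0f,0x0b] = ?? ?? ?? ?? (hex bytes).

MEM[0x1e,0x1a,0x0f,0x0b] = 98 aa 2e 8c

[0] 0x08->0x1e len=2 : 05 76
[1] 0x16->0x0e len=5 : aa 4b 98 68 b0
[2] 0x15->0x0f len=5 : 2e aa 4b 98 68
[3] 0x0e->0x1a len=8 : aa 2e aa 4b 98 68 59 2e
query mem[0x1e]=0x98, mem[0x1a]=0xaa, mem[0x0f]=0x2e, mem[0x0b]=0x8c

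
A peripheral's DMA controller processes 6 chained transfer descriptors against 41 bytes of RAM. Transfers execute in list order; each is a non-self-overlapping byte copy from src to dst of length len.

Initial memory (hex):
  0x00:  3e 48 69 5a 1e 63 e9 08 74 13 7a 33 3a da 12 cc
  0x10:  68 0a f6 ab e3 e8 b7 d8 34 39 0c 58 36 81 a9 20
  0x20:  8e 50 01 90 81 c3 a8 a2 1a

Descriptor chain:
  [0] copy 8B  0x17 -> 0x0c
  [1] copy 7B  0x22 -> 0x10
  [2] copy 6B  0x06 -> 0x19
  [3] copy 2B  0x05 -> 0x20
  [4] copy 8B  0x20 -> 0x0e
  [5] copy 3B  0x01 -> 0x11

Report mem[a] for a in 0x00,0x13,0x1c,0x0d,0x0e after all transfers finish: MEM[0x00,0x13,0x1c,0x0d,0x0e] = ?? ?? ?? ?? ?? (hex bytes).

MEM[0x00,0x13,0x1c,0x0d,0x0e] = 3e 5a 13 34 63

#0 dst[0x0c+8] := {0xd8,0x34,0x39,0x0c,0x58,0x36,0x81,0xa9}
#1 dst[0x10+7] := {0x01,0x90,0x81,0xc3,0xa8,0xa2,0x1a}
#2 dst[0x19+6] := {0xe9,0x08,0x74,0x13,0x7a,0x33}
#3 dst[0x20+2] := {0x63,0xe9}
#4 dst[0x0e+8] := {0x63,0xe9,0x01,0x90,0x81,0xc3,0xa8,0xa2}
#5 dst[0x11+3] := {0x48,0x69,0x5a}
query mem[0x00]=0x3e, mem[0x13]=0x5a, mem[0x1c]=0x13, mem[0x0d]=0x34, mem[0x0e]=0x63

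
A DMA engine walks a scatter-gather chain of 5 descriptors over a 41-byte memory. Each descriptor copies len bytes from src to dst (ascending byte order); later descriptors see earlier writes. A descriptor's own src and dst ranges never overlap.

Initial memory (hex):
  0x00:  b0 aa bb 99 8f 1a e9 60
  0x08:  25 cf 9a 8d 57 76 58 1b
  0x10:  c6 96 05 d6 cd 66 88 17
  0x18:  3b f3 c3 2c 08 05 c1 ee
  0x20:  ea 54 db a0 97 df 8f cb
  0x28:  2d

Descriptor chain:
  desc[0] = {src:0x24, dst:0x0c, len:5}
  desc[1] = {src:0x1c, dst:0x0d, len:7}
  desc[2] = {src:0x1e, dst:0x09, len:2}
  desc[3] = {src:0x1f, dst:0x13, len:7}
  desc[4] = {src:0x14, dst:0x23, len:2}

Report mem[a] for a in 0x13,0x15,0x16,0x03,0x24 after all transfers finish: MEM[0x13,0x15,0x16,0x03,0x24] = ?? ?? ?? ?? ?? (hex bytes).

MEM[0x13,0x15,0x16,0x03,0x24] = ee 54 db 99 54

  after D0: wrote 5B at 0x0c = 97df8fcb2d
  after D1: wrote 7B at 0x0d = 0805c1eeea54db
  after D2: wrote 2B at 0x09 = c1ee
  after D3: wrote 7B at 0x13 = eeea54dba097df
  after D4: wrote 2B at 0x23 = ea54
query mem[0x13]=0xee, mem[0x15]=0x54, mem[0x16]=0xdb, mem[0x03]=0x99, mem[0x24]=0x54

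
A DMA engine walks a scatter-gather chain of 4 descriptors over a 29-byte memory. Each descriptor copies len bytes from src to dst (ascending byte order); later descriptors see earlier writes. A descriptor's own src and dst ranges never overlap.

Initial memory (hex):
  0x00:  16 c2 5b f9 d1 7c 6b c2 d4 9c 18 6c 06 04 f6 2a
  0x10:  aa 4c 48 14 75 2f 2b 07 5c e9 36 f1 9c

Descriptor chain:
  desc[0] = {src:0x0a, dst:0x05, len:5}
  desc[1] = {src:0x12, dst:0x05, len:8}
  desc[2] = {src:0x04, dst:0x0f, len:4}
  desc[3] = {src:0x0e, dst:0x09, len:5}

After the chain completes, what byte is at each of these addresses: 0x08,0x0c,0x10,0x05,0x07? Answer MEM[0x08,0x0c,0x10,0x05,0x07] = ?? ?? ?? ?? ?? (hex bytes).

MEM[0x08,0x0c,0x10,0x05,0x07] = 2f 14 48 48 75

[0] 0x0a->0x05 len=5 : 18 6c 06 04 f6
[1] 0x12->0x05 len=8 : 48 14 75 2f 2b 07 5c e9
[2] 0x04->0x0f len=4 : d1 48 14 75
[3] 0x0e->0x09 len=5 : f6 d1 48 14 75
query mem[0x08]=0x2f, mem[0x0c]=0x14, mem[0x10]=0x48, mem[0x05]=0x48, mem[0x07]=0x75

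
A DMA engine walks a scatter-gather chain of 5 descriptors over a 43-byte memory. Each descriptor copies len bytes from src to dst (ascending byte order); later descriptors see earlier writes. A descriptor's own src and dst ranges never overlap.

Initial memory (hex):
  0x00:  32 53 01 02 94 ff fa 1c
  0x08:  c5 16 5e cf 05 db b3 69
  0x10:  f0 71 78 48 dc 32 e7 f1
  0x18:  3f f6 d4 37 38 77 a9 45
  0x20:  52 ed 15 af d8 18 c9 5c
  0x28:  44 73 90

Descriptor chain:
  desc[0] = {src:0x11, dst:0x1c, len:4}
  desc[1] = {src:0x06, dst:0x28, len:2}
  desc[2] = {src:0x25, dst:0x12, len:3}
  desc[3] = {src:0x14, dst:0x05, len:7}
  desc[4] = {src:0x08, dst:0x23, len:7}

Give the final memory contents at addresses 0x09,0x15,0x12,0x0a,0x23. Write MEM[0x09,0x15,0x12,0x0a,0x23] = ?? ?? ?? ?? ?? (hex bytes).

MEM[0x09,0x15,0x12,0x0a,0x23] = 3f 32 18 f6 f1

D0: mem[0x1c..0x1f] <- [71 78 48 dc]
D1: mem[0x28..0x29] <- [fa 1c]
D2: mem[0x12..0x14] <- [18 c9 5c]
D3: mem[0x05..0x0b] <- [5c 32 e7 f1 3f f6 d4]
D4: mem[0x23..0x29] <- [f1 3f f6 d4 05 db b3]
query mem[0x09]=0x3f, mem[0x15]=0x32, mem[0x12]=0x18, mem[0x0a]=0xf6, mem[0x23]=0xf1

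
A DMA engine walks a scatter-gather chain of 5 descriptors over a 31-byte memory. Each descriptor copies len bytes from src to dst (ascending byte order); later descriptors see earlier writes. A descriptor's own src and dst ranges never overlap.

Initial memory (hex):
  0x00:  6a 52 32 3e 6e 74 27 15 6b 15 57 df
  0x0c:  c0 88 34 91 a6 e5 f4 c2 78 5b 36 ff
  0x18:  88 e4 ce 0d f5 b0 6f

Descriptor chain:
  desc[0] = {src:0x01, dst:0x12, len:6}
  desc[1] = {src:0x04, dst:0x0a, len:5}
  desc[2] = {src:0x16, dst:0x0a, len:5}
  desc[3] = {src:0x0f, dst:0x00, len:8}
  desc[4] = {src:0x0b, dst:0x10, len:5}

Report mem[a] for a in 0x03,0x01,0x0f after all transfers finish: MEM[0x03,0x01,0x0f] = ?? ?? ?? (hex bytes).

MEM[0x03,0x01,0x0f] = 52 a6 91

  after D0: wrote 6B at 0x12 = 52323e6e7427
  after D1: wrote 5B at 0x0a = 6e7427156b
  after D2: wrote 5B at 0x0a = 742788e4ce
  after D3: wrote 8B at 0x00 = 91a6e552323e6e74
  after D4: wrote 5B at 0x10 = 2788e4ce91
query mem[0x03]=0x52, mem[0x01]=0xa6, mem[0x0f]=0x91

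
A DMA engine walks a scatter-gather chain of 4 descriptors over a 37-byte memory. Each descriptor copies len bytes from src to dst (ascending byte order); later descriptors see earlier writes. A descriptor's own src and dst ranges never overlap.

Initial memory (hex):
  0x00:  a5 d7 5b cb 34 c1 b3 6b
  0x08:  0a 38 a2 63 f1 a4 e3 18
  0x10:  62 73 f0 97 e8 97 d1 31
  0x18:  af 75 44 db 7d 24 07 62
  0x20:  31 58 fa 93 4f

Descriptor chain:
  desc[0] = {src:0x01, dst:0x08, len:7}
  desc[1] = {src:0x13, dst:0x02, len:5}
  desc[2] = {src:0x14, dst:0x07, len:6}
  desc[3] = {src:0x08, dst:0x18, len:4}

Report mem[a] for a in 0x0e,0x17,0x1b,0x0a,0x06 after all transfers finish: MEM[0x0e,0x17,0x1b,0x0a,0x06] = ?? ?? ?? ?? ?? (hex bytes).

MEM[0x0e,0x17,0x1b,0x0a,0x06] = 6b 31 af 31 31

  after D0: wrote 7B at 0x08 = d75bcb34c1b36b
  after D1: wrote 5B at 0x02 = 97e897d131
  after D2: wrote 6B at 0x07 = e897d131af75
  after D3: wrote 4B at 0x18 = 97d131af
query mem[0x0e]=0x6b, mem[0x17]=0x31, mem[0x1b]=0xaf, mem[0x0a]=0x31, mem[0x06]=0x31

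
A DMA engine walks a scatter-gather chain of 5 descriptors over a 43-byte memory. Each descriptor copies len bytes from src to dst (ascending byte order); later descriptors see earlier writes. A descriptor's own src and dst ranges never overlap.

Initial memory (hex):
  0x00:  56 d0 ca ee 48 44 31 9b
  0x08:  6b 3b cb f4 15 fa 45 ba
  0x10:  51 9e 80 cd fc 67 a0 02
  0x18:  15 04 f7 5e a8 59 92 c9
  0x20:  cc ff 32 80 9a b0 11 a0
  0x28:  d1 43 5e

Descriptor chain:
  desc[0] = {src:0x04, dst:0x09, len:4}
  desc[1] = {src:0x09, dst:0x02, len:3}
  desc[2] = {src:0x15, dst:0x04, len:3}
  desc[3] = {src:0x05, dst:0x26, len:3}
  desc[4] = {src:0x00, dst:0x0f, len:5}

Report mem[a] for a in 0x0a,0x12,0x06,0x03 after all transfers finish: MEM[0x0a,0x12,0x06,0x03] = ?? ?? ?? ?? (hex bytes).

  after D0: wrote 4B at 0x09 = 4844319b
  after D1: wrote 3B at 0x02 = 484431
  after D2: wrote 3B at 0x04 = 67a002
  after D3: wrote 3B at 0x26 = a0029b
  after D4: wrote 5B at 0x0f = 56d0484467
query mem[0x0a]=0x44, mem[0x12]=0x44, mem[0x06]=0x02, mem[0x03]=0x44

MEM[0x0a,0x12,0x06,0x03] = 44 44 02 44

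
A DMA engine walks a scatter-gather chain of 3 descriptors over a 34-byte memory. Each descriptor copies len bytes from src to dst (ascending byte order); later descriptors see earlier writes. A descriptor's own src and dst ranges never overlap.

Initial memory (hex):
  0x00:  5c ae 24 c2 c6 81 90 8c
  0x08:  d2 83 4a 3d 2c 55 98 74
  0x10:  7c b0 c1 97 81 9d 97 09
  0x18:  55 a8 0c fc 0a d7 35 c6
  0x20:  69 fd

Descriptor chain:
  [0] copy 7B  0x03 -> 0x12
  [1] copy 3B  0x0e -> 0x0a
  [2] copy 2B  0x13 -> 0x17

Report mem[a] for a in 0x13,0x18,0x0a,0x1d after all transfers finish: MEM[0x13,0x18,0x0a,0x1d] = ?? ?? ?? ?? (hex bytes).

MEM[0x13,0x18,0x0a,0x1d] = c6 81 98 d7

D0: mem[0x12..0x18] <- [c2 c6 81 90 8c d2 83]
D1: mem[0x0a..0x0c] <- [98 74 7c]
D2: mem[0x17..0x18] <- [c6 81]
query mem[0x13]=0xc6, mem[0x18]=0x81, mem[0x0a]=0x98, mem[0x1d]=0xd7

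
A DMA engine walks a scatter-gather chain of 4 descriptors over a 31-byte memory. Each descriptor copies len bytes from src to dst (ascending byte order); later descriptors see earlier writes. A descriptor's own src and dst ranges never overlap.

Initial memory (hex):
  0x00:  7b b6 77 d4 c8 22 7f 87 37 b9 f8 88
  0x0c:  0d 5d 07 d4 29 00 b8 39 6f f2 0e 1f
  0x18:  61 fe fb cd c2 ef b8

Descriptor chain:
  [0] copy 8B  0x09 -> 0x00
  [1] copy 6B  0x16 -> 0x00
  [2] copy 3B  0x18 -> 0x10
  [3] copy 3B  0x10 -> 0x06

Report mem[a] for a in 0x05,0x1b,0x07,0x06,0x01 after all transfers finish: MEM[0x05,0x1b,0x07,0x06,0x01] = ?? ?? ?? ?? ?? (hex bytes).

#0 dst[0x00+8] := {0xb9,0xf8,0x88,0x0d,0x5d,0x07,0xd4,0x29}
#1 dst[0x00+6] := {0x0e,0x1f,0x61,0xfe,0xfb,0xcd}
#2 dst[0x10+3] := {0x61,0xfe,0xfb}
#3 dst[0x06+3] := {0x61,0xfe,0xfb}
query mem[0x05]=0xcd, mem[0x1b]=0xcd, mem[0x07]=0xfe, mem[0x06]=0x61, mem[0x01]=0x1f

MEM[0x05,0x1b,0x07,0x06,0x01] = cd cd fe 61 1f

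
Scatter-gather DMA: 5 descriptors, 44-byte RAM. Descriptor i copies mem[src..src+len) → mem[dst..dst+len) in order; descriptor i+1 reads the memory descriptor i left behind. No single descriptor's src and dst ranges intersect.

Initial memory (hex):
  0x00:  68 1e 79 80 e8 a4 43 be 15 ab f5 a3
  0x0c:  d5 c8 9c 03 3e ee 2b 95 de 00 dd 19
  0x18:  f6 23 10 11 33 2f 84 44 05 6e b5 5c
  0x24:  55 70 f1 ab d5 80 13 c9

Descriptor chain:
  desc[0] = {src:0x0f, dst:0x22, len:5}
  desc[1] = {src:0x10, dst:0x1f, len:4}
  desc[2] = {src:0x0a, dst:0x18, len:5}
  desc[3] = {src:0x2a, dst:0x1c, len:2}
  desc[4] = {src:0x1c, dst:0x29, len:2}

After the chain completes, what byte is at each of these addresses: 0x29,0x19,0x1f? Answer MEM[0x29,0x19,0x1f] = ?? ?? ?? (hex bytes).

MEM[0x29,0x19,0x1f] = 13 a3 3e

D0: mem[0x22..0x26] <- [03 3e ee 2b 95]
D1: mem[0x1f..0x22] <- [3e ee 2b 95]
D2: mem[0x18..0x1c] <- [f5 a3 d5 c8 9c]
D3: mem[0x1c..0x1d] <- [13 c9]
D4: mem[0x29..0x2a] <- [13 c9]
query mem[0x29]=0x13, mem[0x19]=0xa3, mem[0x1f]=0x3e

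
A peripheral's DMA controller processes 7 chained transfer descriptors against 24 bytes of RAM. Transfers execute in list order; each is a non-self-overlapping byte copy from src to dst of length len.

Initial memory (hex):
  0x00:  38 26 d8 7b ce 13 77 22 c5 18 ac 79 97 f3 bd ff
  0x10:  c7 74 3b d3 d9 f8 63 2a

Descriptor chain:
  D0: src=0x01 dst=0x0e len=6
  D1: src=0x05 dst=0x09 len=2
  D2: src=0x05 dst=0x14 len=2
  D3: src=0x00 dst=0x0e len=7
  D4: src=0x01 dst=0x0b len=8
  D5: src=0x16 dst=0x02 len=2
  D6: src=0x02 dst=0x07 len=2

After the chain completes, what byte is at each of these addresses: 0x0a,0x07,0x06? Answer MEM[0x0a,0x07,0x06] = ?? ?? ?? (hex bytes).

  after D0: wrote 6B at 0x0e = 26d87bce1377
  after D1: wrote 2B at 0x09 = 1377
  after D2: wrote 2B at 0x14 = 1377
  after D3: wrote 7B at 0x0e = 3826d87bce1377
  after D4: wrote 8B at 0x0b = 26d87bce137722c5
  after D5: wrote 2B at 0x02 = 632a
  after D6: wrote 2B at 0x07 = 632a
query mem[0x0a]=0x77, mem[0x07]=0x63, mem[0x06]=0x77

MEM[0x0a,0x07,0x06] = 77 63 77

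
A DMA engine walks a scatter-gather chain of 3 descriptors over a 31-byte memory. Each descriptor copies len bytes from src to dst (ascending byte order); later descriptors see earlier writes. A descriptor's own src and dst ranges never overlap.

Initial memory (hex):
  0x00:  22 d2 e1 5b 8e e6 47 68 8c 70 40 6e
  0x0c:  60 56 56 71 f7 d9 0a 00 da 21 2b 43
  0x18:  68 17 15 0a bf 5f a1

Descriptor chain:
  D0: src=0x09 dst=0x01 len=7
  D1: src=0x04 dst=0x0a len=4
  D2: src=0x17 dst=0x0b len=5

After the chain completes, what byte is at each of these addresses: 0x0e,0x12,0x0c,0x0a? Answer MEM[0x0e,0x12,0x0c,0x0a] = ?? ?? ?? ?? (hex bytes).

MEM[0x0e,0x12,0x0c,0x0a] = 15 0a 68 60

  after D0: wrote 7B at 0x01 = 70406e60565671
  after D1: wrote 4B at 0x0a = 60565671
  after D2: wrote 5B at 0x0b = 436817150a
query mem[0x0e]=0x15, mem[0x12]=0x0a, mem[0x0c]=0x68, mem[0x0a]=0x60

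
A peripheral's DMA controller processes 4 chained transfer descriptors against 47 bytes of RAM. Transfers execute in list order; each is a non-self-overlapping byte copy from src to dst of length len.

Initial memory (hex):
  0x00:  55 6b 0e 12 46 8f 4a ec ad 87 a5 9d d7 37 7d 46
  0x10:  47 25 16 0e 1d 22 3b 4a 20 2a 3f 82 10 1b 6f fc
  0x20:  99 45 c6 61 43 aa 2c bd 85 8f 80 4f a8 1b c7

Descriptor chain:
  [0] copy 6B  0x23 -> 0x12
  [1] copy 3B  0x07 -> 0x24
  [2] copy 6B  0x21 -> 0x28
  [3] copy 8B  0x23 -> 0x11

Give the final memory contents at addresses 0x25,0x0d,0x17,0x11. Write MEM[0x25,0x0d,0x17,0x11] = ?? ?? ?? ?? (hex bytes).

MEM[0x25,0x0d,0x17,0x11] = ad 37 c6 61

#0 dst[0x12+6] := {0x61,0x43,0xaa,0x2c,0xbd,0x85}
#1 dst[0x24+3] := {0xec,0xad,0x87}
#2 dst[0x28+6] := {0x45,0xc6,0x61,0xec,0xad,0x87}
#3 dst[0x11+8] := {0x61,0xec,0xad,0x87,0xbd,0x45,0xc6,0x61}
query mem[0x25]=0xad, mem[0x0d]=0x37, mem[0x17]=0xc6, mem[0x11]=0x61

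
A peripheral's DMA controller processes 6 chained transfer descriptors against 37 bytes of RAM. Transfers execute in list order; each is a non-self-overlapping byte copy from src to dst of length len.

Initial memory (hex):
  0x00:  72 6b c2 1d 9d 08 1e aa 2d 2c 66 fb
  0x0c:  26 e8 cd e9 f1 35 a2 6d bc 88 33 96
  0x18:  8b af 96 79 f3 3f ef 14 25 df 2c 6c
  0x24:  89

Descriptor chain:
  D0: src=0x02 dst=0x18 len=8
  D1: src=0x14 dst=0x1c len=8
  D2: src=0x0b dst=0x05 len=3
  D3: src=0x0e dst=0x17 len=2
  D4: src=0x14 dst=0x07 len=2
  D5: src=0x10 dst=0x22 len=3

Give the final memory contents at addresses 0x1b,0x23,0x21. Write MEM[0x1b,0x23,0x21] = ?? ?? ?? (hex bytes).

MEM[0x1b,0x23,0x21] = 08 35 1d

  after D0: wrote 8B at 0x18 = c21d9d081eaa2d2c
  after D1: wrote 8B at 0x1c = bc883396c21d9d08
  after D2: wrote 3B at 0x05 = fb26e8
  after D3: wrote 2B at 0x17 = cde9
  after D4: wrote 2B at 0x07 = bc88
  after D5: wrote 3B at 0x22 = f135a2
query mem[0x1b]=0x08, mem[0x23]=0x35, mem[0x21]=0x1d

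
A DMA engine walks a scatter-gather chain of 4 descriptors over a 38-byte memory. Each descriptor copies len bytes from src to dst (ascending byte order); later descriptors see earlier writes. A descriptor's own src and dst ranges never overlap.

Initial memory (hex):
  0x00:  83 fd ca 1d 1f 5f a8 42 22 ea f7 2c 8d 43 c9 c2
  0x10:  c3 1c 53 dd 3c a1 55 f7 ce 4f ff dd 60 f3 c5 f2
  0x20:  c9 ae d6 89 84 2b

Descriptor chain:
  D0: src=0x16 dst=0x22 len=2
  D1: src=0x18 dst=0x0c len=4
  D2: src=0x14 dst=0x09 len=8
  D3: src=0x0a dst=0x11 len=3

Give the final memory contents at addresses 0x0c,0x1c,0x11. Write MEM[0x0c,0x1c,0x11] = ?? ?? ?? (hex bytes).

#0 dst[0x22+2] := {0x55,0xf7}
#1 dst[0x0c+4] := {0xce,0x4f,0xff,0xdd}
#2 dst[0x09+8] := {0x3c,0xa1,0x55,0xf7,0xce,0x4f,0xff,0xdd}
#3 dst[0x11+3] := {0xa1,0x55,0xf7}
query mem[0x0c]=0xf7, mem[0x1c]=0x60, mem[0x11]=0xa1

MEM[0x0c,0x1c,0x11] = f7 60 a1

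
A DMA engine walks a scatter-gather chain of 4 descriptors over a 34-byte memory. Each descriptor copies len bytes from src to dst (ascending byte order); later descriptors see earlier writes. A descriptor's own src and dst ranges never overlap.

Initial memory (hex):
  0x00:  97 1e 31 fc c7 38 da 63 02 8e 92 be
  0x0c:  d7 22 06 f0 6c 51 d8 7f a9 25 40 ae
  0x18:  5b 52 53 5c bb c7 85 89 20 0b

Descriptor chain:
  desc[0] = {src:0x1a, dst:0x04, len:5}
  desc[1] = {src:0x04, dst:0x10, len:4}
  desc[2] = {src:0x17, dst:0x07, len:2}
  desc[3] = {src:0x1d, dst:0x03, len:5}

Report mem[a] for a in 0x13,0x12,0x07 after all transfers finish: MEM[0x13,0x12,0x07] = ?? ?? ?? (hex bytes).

  after D0: wrote 5B at 0x04 = 535cbbc785
  after D1: wrote 4B at 0x10 = 535cbbc7
  after D2: wrote 2B at 0x07 = ae5b
  after D3: wrote 5B at 0x03 = c78589200b
query mem[0x13]=0xc7, mem[0x12]=0xbb, mem[0x07]=0x0b

MEM[0x13,0x12,0x07] = c7 bb 0b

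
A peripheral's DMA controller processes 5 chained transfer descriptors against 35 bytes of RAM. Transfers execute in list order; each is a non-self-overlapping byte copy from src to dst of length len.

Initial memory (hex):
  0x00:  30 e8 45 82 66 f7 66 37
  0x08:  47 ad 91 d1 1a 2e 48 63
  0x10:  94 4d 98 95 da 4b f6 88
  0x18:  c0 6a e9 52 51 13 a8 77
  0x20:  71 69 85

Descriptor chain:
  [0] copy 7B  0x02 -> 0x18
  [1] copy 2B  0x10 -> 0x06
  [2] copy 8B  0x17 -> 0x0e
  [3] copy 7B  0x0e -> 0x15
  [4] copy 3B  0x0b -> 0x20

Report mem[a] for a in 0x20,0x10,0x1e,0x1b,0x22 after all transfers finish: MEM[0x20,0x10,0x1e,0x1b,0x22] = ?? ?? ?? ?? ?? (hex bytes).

D0: mem[0x18..0x1e] <- [45 82 66 f7 66 37 47]
D1: mem[0x06..0x07] <- [94 4d]
D2: mem[0x0e..0x15] <- [88 45 82 66 f7 66 37 47]
D3: mem[0x15..0x1b] <- [88 45 82 66 f7 66 37]
D4: mem[0x20..0x22] <- [d1 1a 2e]
query mem[0x20]=0xd1, mem[0x10]=0x82, mem[0x1e]=0x47, mem[0x1b]=0x37, mem[0x22]=0x2e

MEM[0x20,0x10,0x1e,0x1b,0x22] = d1 82 47 37 2e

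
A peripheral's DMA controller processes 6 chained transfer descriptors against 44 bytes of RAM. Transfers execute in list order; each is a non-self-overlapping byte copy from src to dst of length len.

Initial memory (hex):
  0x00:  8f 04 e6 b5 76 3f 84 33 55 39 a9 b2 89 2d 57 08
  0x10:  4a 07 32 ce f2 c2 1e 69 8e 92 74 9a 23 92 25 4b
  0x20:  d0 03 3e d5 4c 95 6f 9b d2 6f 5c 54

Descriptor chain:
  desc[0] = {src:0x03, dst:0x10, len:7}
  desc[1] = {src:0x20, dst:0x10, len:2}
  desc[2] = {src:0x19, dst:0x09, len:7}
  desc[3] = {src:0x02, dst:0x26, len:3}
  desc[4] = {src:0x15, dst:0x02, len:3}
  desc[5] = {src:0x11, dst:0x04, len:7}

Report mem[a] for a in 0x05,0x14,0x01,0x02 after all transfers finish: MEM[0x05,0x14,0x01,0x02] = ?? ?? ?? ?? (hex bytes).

MEM[0x05,0x14,0x01,0x02] = 3f 33 04 55

[0] 0x03->0x10 len=7 : b5 76 3f 84 33 55 39
[1] 0x20->0x10 len=2 : d0 03
[2] 0x19->0x09 len=7 : 92 74 9a 23 92 25 4b
[3] 0x02->0x26 len=3 : e6 b5 76
[4] 0x15->0x02 len=3 : 55 39 69
[5] 0x11->0x04 len=7 : 03 3f 84 33 55 39 69
query mem[0x05]=0x3f, mem[0x14]=0x33, mem[0x01]=0x04, mem[0x02]=0x55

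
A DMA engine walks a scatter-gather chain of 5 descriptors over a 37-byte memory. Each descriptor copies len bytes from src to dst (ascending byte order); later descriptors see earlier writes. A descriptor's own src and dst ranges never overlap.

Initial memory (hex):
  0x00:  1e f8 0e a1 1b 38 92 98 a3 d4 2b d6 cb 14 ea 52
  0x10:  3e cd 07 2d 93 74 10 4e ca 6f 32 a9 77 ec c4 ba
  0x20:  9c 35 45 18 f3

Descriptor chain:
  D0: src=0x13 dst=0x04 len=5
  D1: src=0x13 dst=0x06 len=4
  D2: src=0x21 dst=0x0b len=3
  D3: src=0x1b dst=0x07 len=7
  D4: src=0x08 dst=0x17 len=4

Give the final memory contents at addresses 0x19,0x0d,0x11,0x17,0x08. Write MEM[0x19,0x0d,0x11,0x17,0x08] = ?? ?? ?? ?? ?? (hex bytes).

MEM[0x19,0x0d,0x11,0x17,0x08] = c4 35 cd 77 77

#0 dst[0x04+5] := {0x2d,0x93,0x74,0x10,0x4e}
#1 dst[0x06+4] := {0x2d,0x93,0x74,0x10}
#2 dst[0x0b+3] := {0x35,0x45,0x18}
#3 dst[0x07+7] := {0xa9,0x77,0xec,0xc4,0xba,0x9c,0x35}
#4 dst[0x17+4] := {0x77,0xec,0xc4,0xba}
query mem[0x19]=0xc4, mem[0x0d]=0x35, mem[0x11]=0xcd, mem[0x17]=0x77, mem[0x08]=0x77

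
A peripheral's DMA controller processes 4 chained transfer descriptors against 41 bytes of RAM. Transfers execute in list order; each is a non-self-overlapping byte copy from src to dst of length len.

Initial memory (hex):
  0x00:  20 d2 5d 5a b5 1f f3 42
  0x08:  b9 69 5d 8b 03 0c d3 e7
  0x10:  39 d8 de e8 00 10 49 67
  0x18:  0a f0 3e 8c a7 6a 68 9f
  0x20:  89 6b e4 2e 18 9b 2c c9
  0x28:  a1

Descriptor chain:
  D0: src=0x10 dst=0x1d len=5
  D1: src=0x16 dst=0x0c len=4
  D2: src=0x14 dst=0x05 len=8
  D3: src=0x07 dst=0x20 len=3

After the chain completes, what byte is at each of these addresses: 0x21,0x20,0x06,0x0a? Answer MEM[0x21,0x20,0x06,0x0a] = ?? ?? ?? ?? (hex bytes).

  after D0: wrote 5B at 0x1d = 39d8dee800
  after D1: wrote 4B at 0x0c = 49670af0
  after D2: wrote 8B at 0x05 = 001049670af03e8c
  after D3: wrote 3B at 0x20 = 49670a
query mem[0x21]=0x67, mem[0x20]=0x49, mem[0x06]=0x10, mem[0x0a]=0xf0

MEM[0x21,0x20,0x06,0x0a] = 67 49 10 f0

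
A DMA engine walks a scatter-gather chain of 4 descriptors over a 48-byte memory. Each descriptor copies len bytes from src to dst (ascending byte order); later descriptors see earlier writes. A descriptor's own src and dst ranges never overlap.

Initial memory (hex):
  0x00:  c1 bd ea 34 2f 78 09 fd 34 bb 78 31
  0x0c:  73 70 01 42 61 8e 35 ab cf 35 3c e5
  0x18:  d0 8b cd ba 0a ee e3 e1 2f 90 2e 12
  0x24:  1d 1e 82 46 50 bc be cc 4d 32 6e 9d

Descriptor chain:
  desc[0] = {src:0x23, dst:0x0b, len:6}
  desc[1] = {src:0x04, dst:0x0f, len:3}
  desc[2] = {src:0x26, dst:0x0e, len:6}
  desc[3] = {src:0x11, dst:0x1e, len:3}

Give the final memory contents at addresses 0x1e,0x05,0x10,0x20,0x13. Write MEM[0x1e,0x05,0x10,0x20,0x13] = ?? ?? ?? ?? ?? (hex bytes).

#0 dst[0x0b+6] := {0x12,0x1d,0x1e,0x82,0x46,0x50}
#1 dst[0x0f+3] := {0x2f,0x78,0x09}
#2 dst[0x0e+6] := {0x82,0x46,0x50,0xbc,0xbe,0xcc}
#3 dst[0x1e+3] := {0xbc,0xbe,0xcc}
query mem[0x1e]=0xbc, mem[0x05]=0x78, mem[0x10]=0x50, mem[0x20]=0xcc, mem[0x13]=0xcc

MEM[0x1e,0x05,0x10,0x20,0x13] = bc 78 50 cc cc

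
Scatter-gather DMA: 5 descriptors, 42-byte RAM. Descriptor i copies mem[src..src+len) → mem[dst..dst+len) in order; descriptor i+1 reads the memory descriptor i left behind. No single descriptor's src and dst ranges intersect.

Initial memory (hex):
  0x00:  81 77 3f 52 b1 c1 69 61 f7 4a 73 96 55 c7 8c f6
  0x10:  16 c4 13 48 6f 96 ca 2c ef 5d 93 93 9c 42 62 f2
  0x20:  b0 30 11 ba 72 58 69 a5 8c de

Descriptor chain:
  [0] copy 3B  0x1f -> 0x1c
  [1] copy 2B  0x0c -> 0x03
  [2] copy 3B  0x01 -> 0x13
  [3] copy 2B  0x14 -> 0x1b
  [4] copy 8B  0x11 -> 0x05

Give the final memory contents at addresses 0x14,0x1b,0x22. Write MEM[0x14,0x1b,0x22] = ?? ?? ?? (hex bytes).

D0: mem[0x1c..0x1e] <- [f2 b0 30]
D1: mem[0x03..0x04] <- [55 c7]
D2: mem[0x13..0x15] <- [77 3f 55]
D3: mem[0x1b..0x1c] <- [3f 55]
D4: mem[0x05..0x0c] <- [c4 13 77 3f 55 ca 2c ef]
query mem[0x14]=0x3f, mem[0x1b]=0x3f, mem[0x22]=0x11

MEM[0x14,0x1b,0x22] = 3f 3f 11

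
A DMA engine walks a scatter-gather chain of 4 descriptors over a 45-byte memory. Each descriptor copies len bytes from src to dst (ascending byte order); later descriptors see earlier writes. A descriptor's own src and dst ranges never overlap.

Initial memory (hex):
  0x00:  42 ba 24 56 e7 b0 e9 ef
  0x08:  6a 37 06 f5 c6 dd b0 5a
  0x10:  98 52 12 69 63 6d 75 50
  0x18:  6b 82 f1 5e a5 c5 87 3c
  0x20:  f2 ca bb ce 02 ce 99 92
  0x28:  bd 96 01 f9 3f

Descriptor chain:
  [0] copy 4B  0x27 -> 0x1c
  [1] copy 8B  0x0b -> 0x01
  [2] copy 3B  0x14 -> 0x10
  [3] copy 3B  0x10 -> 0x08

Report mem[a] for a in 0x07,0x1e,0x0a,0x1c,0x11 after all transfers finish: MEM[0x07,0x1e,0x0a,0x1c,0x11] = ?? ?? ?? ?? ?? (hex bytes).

MEM[0x07,0x1e,0x0a,0x1c,0x11] = 52 96 75 92 6d

#0 dst[0x1c+4] := {0x92,0xbd,0x96,0x01}
#1 dst[0x01+8] := {0xf5,0xc6,0xdd,0xb0,0x5a,0x98,0x52,0x12}
#2 dst[0x10+3] := {0x63,0x6d,0x75}
#3 dst[0x08+3] := {0x63,0x6d,0x75}
query mem[0x07]=0x52, mem[0x1e]=0x96, mem[0x0a]=0x75, mem[0x1c]=0x92, mem[0x11]=0x6d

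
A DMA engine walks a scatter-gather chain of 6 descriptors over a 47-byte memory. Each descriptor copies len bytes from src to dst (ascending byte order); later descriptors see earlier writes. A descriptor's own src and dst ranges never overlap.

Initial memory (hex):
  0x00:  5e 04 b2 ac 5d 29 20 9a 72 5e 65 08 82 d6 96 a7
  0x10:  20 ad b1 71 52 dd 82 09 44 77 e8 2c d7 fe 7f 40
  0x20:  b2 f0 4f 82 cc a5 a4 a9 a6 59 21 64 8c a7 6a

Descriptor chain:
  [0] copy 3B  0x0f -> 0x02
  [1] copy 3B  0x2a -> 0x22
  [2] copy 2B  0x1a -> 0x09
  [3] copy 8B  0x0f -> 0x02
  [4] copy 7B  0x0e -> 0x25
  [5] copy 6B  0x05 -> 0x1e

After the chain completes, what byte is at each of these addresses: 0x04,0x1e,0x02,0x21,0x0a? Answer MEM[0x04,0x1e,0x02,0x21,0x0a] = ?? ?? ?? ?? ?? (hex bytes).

#0 dst[0x02+3] := {0xa7,0x20,0xad}
#1 dst[0x22+3] := {0x21,0x64,0x8c}
#2 dst[0x09+2] := {0xe8,0x2c}
#3 dst[0x02+8] := {0xa7,0x20,0xad,0xb1,0x71,0x52,0xdd,0x82}
#4 dst[0x25+7] := {0x96,0xa7,0x20,0xad,0xb1,0x71,0x52}
#5 dst[0x1e+6] := {0xb1,0x71,0x52,0xdd,0x82,0x2c}
query mem[0x04]=0xad, mem[0x1e]=0xb1, mem[0x02]=0xa7, mem[0x21]=0xdd, mem[0x0a]=0x2c

MEM[0x04,0x1e,0x02,0x21,0x0a] = ad b1 a7 dd 2c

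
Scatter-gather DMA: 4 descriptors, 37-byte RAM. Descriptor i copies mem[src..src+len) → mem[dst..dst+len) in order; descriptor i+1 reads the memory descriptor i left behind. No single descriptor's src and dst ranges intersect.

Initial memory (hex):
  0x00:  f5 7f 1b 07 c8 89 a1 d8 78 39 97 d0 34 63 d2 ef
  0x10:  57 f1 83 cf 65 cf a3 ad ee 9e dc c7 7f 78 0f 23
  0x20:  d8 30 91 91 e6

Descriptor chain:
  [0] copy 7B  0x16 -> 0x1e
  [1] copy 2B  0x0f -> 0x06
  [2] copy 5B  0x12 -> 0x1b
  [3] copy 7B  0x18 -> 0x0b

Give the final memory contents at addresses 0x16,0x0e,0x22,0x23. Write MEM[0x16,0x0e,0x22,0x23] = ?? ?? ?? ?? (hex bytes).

MEM[0x16,0x0e,0x22,0x23] = a3 83 dc c7

  after D0: wrote 7B at 0x1e = a3adee9edcc77f
  after D1: wrote 2B at 0x06 = ef57
  after D2: wrote 5B at 0x1b = 83cf65cfa3
  after D3: wrote 7B at 0x0b = ee9edc83cf65cf
query mem[0x16]=0xa3, mem[0x0e]=0x83, mem[0x22]=0xdc, mem[0x23]=0xc7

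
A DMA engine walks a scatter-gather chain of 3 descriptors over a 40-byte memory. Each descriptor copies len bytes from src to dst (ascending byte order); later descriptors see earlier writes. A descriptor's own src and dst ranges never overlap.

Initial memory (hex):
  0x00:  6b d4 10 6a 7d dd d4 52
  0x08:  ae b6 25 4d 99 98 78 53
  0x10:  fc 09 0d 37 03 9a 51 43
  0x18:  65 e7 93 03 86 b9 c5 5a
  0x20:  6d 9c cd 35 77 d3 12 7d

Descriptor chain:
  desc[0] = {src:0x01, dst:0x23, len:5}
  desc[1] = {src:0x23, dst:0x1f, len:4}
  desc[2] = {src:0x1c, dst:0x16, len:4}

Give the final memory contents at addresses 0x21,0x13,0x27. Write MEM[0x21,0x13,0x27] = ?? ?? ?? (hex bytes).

MEM[0x21,0x13,0x27] = 6a 37 dd

D0: mem[0x23..0x27] <- [d4 10 6a 7d dd]
D1: mem[0x1f..0x22] <- [d4 10 6a 7d]
D2: mem[0x16..0x19] <- [86 b9 c5 d4]
query mem[0x21]=0x6a, mem[0x13]=0x37, mem[0x27]=0xdd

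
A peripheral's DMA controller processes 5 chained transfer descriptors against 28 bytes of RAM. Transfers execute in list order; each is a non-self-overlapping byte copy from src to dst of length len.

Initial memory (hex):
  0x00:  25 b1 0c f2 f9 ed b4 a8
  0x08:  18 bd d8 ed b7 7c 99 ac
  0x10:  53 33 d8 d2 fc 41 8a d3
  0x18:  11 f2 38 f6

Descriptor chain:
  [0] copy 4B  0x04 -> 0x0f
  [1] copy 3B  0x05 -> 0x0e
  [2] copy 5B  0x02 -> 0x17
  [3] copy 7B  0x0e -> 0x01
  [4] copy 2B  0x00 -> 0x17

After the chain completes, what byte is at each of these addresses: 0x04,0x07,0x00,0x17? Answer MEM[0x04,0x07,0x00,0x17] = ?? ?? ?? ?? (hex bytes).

D0: mem[0x0f..0x12] <- [f9 ed b4 a8]
D1: mem[0x0e..0x10] <- [ed b4 a8]
D2: mem[0x17..0x1b] <- [0c f2 f9 ed b4]
D3: mem[0x01..0x07] <- [ed b4 a8 b4 a8 d2 fc]
D4: mem[0x17..0x18] <- [25 ed]
query mem[0x04]=0xb4, mem[0x07]=0xfc, mem[0x00]=0x25, mem[0x17]=0x25

MEM[0x04,0x07,0x00,0x17] = b4 fc 25 25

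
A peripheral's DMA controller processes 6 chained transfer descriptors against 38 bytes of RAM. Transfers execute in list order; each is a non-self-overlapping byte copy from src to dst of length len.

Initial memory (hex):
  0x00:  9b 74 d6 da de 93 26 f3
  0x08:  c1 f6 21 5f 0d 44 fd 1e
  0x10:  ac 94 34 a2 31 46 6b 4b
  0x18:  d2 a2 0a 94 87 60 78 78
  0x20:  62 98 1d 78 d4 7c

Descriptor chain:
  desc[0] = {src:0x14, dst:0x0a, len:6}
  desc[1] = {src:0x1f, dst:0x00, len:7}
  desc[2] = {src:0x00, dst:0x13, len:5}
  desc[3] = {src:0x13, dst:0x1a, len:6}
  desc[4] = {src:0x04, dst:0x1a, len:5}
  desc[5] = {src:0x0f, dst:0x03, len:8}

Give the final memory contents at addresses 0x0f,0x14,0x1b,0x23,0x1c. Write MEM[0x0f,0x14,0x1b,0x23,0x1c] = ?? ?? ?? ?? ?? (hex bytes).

  after D0: wrote 6B at 0x0a = 31466b4bd2a2
  after D1: wrote 7B at 0x00 = 7862981d78d47c
  after D2: wrote 5B at 0x13 = 7862981d78
  after D3: wrote 6B at 0x1a = 7862981d78d2
  after D4: wrote 5B at 0x1a = 78d47cf3c1
  after D5: wrote 8B at 0x03 = a2ac94347862981d
query mem[0x0f]=0xa2, mem[0x14]=0x62, mem[0x1b]=0xd4, mem[0x23]=0x78, mem[0x1c]=0x7c

MEM[0x0f,0x14,0x1b,0x23,0x1c] = a2 62 d4 78 7c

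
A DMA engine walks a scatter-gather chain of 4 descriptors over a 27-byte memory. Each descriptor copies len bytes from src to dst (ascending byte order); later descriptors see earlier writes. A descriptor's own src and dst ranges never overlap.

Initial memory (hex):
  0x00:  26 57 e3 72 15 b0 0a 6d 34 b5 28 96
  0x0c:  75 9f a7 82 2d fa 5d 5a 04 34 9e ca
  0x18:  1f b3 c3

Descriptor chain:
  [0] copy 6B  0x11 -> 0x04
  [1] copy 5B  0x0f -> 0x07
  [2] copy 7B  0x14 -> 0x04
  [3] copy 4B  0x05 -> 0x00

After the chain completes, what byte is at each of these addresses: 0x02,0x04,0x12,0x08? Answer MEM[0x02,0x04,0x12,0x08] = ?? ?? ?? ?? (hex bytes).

MEM[0x02,0x04,0x12,0x08] = ca 04 5d 1f

[0] 0x11->0x04 len=6 : fa 5d 5a 04 34 9e
[1] 0x0f->0x07 len=5 : 82 2d fa 5d 5a
[2] 0x14->0x04 len=7 : 04 34 9e ca 1f b3 c3
[3] 0x05->0x00 len=4 : 34 9e ca 1f
query mem[0x02]=0xca, mem[0x04]=0x04, mem[0x12]=0x5d, mem[0x08]=0x1f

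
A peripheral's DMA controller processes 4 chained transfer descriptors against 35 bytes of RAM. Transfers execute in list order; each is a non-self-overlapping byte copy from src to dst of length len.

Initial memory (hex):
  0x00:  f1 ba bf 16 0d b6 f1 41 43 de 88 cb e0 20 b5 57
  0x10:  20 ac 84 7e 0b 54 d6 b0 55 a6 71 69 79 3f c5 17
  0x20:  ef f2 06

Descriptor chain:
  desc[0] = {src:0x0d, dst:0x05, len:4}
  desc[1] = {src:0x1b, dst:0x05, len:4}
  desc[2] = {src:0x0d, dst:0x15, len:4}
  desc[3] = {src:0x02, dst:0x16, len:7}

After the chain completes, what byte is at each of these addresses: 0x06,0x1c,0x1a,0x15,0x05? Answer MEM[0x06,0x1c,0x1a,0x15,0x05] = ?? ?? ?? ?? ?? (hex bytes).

  after D0: wrote 4B at 0x05 = 20b55720
  after D1: wrote 4B at 0x05 = 69793fc5
  after D2: wrote 4B at 0x15 = 20b55720
  after D3: wrote 7B at 0x16 = bf160d69793fc5
query mem[0x06]=0x79, mem[0x1c]=0xc5, mem[0x1a]=0x79, mem[0x15]=0x20, mem[0x05]=0x69

MEM[0x06,0x1c,0x1a,0x15,0x05] = 79 c5 79 20 69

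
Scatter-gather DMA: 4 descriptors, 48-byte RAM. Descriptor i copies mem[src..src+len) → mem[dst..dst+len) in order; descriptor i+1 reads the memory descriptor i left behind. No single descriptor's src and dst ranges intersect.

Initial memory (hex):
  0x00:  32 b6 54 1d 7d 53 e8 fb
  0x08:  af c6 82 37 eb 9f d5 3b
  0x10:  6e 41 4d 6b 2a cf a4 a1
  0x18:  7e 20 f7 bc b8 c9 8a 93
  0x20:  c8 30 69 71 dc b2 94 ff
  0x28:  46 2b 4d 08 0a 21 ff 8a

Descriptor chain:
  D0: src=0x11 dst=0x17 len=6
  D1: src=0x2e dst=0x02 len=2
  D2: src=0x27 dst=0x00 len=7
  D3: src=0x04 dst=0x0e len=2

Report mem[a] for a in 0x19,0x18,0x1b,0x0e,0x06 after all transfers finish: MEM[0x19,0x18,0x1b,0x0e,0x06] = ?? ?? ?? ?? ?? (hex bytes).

#0 dst[0x17+6] := {0x41,0x4d,0x6b,0x2a,0xcf,0xa4}
#1 dst[0x02+2] := {0xff,0x8a}
#2 dst[0x00+7] := {0xff,0x46,0x2b,0x4d,0x08,0x0a,0x21}
#3 dst[0x0e+2] := {0x08,0x0a}
query mem[0x19]=0x6b, mem[0x18]=0x4d, mem[0x1b]=0xcf, mem[0x0e]=0x08, mem[0x06]=0x21

MEM[0x19,0x18,0x1b,0x0e,0x06] = 6b 4d cf 08 21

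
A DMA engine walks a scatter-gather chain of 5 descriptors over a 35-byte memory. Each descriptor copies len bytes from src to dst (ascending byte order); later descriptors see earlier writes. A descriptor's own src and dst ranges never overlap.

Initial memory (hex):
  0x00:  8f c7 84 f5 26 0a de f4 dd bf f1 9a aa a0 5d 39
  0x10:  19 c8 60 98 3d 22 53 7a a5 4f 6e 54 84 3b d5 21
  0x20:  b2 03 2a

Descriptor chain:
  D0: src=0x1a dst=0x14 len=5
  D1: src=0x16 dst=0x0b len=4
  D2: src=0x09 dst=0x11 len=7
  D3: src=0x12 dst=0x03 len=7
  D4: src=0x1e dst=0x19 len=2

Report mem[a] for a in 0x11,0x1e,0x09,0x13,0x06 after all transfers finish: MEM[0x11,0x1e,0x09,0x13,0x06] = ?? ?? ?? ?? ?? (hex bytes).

MEM[0x11,0x1e,0x09,0x13,0x06] = bf d5 d5 84 d5

[0] 0x1a->0x14 len=5 : 6e 54 84 3b d5
[1] 0x16->0x0b len=4 : 84 3b d5 4f
[2] 0x09->0x11 len=7 : bf f1 84 3b d5 4f 39
[3] 0x12->0x03 len=7 : f1 84 3b d5 4f 39 d5
[4] 0x1e->0x19 len=2 : d5 21
query mem[0x11]=0xbf, mem[0x1e]=0xd5, mem[0x09]=0xd5, mem[0x13]=0x84, mem[0x06]=0xd5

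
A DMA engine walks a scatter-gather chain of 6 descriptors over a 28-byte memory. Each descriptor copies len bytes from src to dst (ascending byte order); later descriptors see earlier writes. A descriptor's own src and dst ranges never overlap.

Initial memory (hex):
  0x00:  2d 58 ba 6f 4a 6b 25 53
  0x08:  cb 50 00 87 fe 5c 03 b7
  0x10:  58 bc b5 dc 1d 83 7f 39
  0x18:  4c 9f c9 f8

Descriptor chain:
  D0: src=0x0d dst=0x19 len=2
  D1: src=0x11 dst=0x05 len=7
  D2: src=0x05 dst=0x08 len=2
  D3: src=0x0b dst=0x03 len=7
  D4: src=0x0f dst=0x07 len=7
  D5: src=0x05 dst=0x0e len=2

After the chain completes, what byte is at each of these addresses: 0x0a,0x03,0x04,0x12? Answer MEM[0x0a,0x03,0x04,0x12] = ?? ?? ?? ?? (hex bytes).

MEM[0x0a,0x03,0x04,0x12] = b5 39 fe b5

  after D0: wrote 2B at 0x19 = 5c03
  after D1: wrote 7B at 0x05 = bcb5dc1d837f39
  after D2: wrote 2B at 0x08 = bcb5
  after D3: wrote 7B at 0x03 = 39fe5c03b758bc
  after D4: wrote 7B at 0x07 = b758bcb5dc1d83
  after D5: wrote 2B at 0x0e = 5c03
query mem[0x0a]=0xb5, mem[0x03]=0x39, mem[0x04]=0xfe, mem[0x12]=0xb5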